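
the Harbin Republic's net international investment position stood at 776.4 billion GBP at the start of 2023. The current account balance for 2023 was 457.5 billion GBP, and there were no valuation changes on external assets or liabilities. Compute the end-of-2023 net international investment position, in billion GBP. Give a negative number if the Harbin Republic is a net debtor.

With no valuation effects, change in NIIP = current account = 457.5
End-of-year NIIP = 776.4 + 457.5 = 1233.9

1233.9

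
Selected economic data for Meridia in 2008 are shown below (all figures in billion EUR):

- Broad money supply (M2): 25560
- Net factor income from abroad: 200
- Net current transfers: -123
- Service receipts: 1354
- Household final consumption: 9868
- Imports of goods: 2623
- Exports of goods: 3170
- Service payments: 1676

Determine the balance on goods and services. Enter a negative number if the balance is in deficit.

225

Goods balance = 3170 - 2623 = 547
Services balance = 1354 - 1676 = -322
Trade balance (goods + services) = 547 + (-322) = 225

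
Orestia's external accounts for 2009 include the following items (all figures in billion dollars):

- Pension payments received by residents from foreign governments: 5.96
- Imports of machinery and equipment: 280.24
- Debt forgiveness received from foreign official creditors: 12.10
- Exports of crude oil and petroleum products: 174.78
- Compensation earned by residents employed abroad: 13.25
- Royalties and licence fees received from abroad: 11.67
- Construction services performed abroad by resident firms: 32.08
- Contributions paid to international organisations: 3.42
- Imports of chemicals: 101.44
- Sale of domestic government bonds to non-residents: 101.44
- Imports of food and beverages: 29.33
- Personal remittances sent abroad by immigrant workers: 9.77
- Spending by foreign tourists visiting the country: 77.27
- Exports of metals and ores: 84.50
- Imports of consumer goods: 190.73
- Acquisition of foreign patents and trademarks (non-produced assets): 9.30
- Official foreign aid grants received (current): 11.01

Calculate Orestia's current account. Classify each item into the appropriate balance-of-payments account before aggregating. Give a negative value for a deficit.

Goods: -29.33 - 190.73 + 84.50 - 101.44 + 174.78 - 280.24 = -342.46
Services: 11.67 + 32.08 + 77.27 = 121.02
Primary income: 13.25
Secondary income: 5.96 - 3.42 - 9.77 + 11.01 = 3.78
Current account = (-342.46) + 121.02 + 13.25 + 3.78 = -204.41
(Excluded from the current account — capital account: debt forgiveness received from foreign official creditors 12.10, acquisition of foreign patents and trademarks (non-produced assets) 9.30; financial account: sale of domestic government bonds to non-residents 101.44.)

-204.41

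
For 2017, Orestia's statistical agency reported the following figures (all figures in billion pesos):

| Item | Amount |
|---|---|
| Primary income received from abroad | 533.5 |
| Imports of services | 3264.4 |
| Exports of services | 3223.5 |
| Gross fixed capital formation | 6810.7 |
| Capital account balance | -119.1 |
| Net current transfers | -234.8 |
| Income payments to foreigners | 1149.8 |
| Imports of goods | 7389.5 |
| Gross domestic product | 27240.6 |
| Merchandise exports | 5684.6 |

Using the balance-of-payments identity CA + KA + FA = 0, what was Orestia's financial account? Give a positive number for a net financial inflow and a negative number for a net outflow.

Goods balance = 5684.6 - 7389.5 = -1704.9
Services balance = 3223.5 - 3264.4 = -40.9
Trade balance (goods + services) = -1704.9 + (-40.9) = -1745.8
Net primary income = 533.5 - 1149.8 = -616.3
Net secondary income = -234.8
Current account = -1745.8 + (-616.3) + (-234.8) = -2596.9
Financial account = -(-2596.9 + (-119.1)) = 2716.0

2716.0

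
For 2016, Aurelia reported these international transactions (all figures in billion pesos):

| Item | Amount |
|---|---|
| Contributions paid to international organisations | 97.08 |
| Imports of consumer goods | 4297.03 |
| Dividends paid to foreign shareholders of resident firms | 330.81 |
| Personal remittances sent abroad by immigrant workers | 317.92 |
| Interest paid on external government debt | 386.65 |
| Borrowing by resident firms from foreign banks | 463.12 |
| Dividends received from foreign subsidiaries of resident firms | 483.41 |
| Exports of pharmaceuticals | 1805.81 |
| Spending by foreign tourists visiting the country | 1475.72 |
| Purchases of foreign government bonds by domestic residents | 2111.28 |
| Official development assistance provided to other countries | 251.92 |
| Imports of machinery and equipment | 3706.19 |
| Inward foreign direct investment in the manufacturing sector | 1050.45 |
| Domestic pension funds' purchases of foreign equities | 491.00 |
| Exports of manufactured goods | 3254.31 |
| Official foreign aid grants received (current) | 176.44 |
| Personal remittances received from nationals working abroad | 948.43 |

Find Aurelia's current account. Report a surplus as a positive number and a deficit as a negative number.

-1243.48

Goods: 3254.31 + 1805.81 - 4297.03 - 3706.19 = -2943.10
Services: 1475.72
Primary income: -330.81 - 386.65 + 483.41 = -234.05
Secondary income: 948.43 - 97.08 - 317.92 - 251.92 + 176.44 = 457.95
Current account = (-2943.10) + 1475.72 + (-234.05) + 457.95 = -1243.48
(Excluded from the current account — financial account: borrowing by resident firms from foreign banks 463.12, purchases of foreign government bonds by domestic residents 2111.28, inward foreign direct investment in the manufacturing sector 1050.45, domestic pension funds' purchases of foreign equities 491.00.)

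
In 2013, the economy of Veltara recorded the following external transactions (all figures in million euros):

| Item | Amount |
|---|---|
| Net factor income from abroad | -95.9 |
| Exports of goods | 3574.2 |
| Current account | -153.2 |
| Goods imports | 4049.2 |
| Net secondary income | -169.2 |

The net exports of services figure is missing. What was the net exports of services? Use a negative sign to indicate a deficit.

586.9

Current account = goods balance + services balance + net primary income + net secondary income
Sum of the known components = -740.1
Net exports of services = CA - (known components) = -153.2 - (-740.1) = 586.9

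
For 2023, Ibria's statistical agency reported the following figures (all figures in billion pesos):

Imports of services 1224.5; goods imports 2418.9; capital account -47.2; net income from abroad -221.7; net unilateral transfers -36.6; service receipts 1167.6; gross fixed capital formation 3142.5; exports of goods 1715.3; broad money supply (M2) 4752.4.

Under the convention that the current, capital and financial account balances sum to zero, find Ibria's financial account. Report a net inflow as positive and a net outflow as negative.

Goods balance = 1715.3 - 2418.9 = -703.6
Services balance = 1167.6 - 1224.5 = -56.9
Trade balance (goods + services) = -703.6 + (-56.9) = -760.5
Net primary income = -221.7
Net secondary income = -36.6
Current account = -760.5 + (-221.7) + (-36.6) = -1018.8
Financial account = -(-1018.8 + (-47.2)) = 1066.0

1066.0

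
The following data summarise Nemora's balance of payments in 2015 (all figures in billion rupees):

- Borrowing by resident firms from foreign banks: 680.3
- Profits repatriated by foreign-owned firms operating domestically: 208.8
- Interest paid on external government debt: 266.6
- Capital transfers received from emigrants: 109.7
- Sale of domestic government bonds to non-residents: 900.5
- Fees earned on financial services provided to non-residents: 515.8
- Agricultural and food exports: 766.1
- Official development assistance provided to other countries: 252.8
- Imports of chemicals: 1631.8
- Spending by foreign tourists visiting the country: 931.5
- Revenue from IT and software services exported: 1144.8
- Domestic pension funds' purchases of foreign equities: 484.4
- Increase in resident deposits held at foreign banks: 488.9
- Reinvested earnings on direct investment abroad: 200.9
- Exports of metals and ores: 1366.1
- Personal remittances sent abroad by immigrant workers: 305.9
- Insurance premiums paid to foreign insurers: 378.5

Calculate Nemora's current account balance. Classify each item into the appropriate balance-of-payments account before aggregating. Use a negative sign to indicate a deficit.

1880.8

Goods: -1631.8 + 766.1 + 1366.1 = 500.4
Services: 931.5 + 515.8 - 378.5 + 1144.8 = 2213.6
Primary income: 200.9 - 208.8 - 266.6 = -274.5
Secondary income: -305.9 - 252.8 = -558.7
Current account = 500.4 + 2213.6 + (-274.5) + (-558.7) = 1880.8
(Excluded from the current account — financial account: borrowing by resident firms from foreign banks 680.3, sale of domestic government bonds to non-residents 900.5, domestic pension funds' purchases of foreign equities 484.4, increase in resident deposits held at foreign banks 488.9; capital account: capital transfers received from emigrants 109.7.)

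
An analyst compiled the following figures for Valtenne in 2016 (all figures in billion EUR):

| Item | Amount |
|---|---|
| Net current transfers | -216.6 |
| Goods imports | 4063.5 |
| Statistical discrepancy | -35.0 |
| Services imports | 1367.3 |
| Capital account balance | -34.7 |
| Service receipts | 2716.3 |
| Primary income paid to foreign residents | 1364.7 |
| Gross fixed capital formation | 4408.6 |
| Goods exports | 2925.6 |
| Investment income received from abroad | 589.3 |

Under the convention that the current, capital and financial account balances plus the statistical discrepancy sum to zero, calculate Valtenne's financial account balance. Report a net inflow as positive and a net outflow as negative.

850.6

Goods balance = 2925.6 - 4063.5 = -1137.9
Services balance = 2716.3 - 1367.3 = 1349.0
Trade balance (goods + services) = -1137.9 + 1349.0 = 211.1
Net primary income = 589.3 - 1364.7 = -775.4
Net secondary income = -216.6
Current account = 211.1 + (-775.4) + (-216.6) = -780.9
Financial account = -(-780.9 + (-34.7) + (-35.0)) = 850.6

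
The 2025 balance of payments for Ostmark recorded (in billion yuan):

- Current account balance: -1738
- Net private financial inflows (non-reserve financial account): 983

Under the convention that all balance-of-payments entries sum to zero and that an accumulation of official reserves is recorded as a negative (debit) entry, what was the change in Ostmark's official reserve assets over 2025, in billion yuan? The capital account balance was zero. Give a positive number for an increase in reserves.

Official reserve transactions balance = -((-1738) + 983) = 755
An accumulation of reserves is recorded as a debit (negative entry), so the change in the stock of reserves is the negative of that balance.
Change in official reserves = -(755) = -755

-755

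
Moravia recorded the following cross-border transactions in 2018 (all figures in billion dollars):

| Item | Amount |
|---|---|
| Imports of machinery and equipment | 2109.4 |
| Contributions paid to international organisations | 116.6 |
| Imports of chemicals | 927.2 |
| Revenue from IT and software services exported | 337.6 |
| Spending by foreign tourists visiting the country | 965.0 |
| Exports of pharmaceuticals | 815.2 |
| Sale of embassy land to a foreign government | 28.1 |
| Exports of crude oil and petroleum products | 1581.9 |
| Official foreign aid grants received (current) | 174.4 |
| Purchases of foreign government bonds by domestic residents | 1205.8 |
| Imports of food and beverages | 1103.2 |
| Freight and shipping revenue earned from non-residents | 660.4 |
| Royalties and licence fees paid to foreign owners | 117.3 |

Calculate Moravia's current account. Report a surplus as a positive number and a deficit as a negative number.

Goods: 815.2 + 1581.9 - 927.2 - 1103.2 - 2109.4 = -1742.7
Services: -117.3 + 337.6 + 965.0 + 660.4 = 1845.7
Secondary income: 174.4 - 116.6 = 57.8
Current account = (-1742.7) + 1845.7 + 57.8 = 160.8
(Excluded from the current account — capital account: sale of embassy land to a foreign government 28.1; financial account: purchases of foreign government bonds by domestic residents 1205.8.)

160.8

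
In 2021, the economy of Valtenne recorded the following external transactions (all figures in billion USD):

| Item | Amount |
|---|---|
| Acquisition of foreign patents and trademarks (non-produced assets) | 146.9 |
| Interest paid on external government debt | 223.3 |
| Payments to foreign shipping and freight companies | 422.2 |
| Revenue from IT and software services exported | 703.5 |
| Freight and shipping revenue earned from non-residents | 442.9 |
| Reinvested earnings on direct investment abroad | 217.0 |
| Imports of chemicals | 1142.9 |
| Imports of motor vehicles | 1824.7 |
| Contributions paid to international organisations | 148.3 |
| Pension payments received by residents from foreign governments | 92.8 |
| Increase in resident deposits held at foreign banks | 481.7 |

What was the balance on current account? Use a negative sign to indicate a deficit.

-2305.2

Goods: -1142.9 - 1824.7 = -2967.6
Services: 703.5 - 422.2 + 442.9 = 724.2
Primary income: -223.3 + 217.0 = -6.3
Secondary income: 92.8 - 148.3 = -55.5
Current account = (-2967.6) + 724.2 + (-6.3) + (-55.5) = -2305.2
(Excluded from the current account — capital account: acquisition of foreign patents and trademarks (non-produced assets) 146.9; financial account: increase in resident deposits held at foreign banks 481.7.)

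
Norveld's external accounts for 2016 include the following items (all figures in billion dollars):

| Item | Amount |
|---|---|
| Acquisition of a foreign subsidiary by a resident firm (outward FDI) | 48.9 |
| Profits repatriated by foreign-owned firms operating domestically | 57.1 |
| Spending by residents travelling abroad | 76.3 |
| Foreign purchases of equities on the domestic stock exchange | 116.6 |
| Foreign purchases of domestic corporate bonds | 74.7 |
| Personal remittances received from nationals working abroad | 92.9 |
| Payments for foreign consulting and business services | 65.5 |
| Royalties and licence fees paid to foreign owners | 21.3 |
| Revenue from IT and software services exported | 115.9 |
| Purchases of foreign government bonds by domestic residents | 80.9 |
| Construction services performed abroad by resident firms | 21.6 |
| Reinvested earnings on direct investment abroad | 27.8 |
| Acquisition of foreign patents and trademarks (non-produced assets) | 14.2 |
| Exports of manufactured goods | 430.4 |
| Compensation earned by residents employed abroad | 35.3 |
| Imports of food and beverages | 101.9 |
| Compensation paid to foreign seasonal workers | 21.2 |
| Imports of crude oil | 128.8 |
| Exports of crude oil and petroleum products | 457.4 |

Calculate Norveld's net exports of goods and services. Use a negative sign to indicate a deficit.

631.5

Goods: -101.9 + 457.4 - 128.8 + 430.4 = 657.1
Services: -21.3 - 76.3 - 65.5 + 21.6 + 115.9 = -25.6
Trade balance = 657.1 + (-25.6) = 631.5
(Excluded from the trade balance — financial account: acquisition of a foreign subsidiary by a resident firm (outward FDI) 48.9, foreign purchases of equities on the domestic stock exchange 116.6, foreign purchases of domestic corporate bonds 74.7, purchases of foreign government bonds by domestic residents 80.9; primary income: profits repatriated by foreign-owned firms operating domestically 57.1, reinvested earnings on direct investment abroad 27.8, compensation earned by residents employed abroad 35.3, compensation paid to foreign seasonal workers 21.2; secondary income: personal remittances received from nationals working abroad 92.9; capital account: acquisition of foreign patents and trademarks (non-produced assets) 14.2.)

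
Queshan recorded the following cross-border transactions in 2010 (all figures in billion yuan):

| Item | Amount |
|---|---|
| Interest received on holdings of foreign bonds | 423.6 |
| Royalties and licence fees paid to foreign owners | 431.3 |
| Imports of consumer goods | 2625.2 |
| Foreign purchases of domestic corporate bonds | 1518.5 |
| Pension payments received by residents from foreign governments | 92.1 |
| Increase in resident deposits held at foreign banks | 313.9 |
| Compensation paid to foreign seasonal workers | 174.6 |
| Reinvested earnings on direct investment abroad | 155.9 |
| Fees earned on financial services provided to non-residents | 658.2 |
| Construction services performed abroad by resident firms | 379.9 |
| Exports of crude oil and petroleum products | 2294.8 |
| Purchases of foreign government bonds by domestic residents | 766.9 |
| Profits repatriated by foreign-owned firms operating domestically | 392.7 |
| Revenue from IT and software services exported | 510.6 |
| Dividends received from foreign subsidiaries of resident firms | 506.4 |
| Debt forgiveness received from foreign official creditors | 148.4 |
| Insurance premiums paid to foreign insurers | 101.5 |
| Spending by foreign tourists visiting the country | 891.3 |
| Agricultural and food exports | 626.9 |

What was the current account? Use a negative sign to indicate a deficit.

2814.4

Goods: -2625.2 + 2294.8 + 626.9 = 296.5
Services: -101.5 + 658.2 + 891.3 - 431.3 + 379.9 + 510.6 = 1907.2
Primary income: -392.7 + 423.6 + 506.4 - 174.6 + 155.9 = 518.6
Secondary income: 92.1
Current account = 296.5 + 1907.2 + 518.6 + 92.1 = 2814.4
(Excluded from the current account — financial account: foreign purchases of domestic corporate bonds 1518.5, increase in resident deposits held at foreign banks 313.9, purchases of foreign government bonds by domestic residents 766.9; capital account: debt forgiveness received from foreign official creditors 148.4.)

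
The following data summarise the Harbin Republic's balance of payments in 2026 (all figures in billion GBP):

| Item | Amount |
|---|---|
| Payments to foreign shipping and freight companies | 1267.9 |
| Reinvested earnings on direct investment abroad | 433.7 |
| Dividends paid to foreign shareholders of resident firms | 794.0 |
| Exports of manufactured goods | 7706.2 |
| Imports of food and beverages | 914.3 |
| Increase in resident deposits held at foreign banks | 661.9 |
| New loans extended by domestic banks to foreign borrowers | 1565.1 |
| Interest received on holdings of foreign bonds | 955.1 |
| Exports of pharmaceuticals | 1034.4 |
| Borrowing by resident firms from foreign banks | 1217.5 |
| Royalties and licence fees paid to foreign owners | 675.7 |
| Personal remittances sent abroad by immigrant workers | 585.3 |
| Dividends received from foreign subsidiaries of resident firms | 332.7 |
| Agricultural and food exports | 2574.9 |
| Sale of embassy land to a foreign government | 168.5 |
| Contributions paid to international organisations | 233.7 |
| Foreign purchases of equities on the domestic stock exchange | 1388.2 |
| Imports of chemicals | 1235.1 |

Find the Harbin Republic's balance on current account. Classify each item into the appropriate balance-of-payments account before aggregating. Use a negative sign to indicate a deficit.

7331.0

Goods: 7706.2 + 1034.4 + 2574.9 - 1235.1 - 914.3 = 9166.1
Services: -1267.9 - 675.7 = -1943.6
Primary income: 332.7 + 955.1 + 433.7 - 794.0 = 927.5
Secondary income: -233.7 - 585.3 = -819.0
Current account = 9166.1 + (-1943.6) + 927.5 + (-819.0) = 7331.0
(Excluded from the current account — financial account: increase in resident deposits held at foreign banks 661.9, new loans extended by domestic banks to foreign borrowers 1565.1, borrowing by resident firms from foreign banks 1217.5, foreign purchases of equities on the domestic stock exchange 1388.2; capital account: sale of embassy land to a foreign government 168.5.)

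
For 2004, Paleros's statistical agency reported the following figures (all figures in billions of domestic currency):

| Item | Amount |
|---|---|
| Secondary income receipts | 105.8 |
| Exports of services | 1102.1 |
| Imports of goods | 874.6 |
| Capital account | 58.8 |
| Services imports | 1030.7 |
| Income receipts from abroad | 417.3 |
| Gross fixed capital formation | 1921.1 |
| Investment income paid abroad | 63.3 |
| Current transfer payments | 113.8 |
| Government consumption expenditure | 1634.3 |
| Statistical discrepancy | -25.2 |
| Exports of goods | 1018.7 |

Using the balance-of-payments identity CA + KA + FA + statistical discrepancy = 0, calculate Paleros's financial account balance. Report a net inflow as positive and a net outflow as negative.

Goods balance = 1018.7 - 874.6 = 144.1
Services balance = 1102.1 - 1030.7 = 71.4
Trade balance (goods + services) = 144.1 + 71.4 = 215.5
Net primary income = 417.3 - 63.3 = 354.0
Net secondary income = 105.8 - 113.8 = -8.0
Current account = 215.5 + 354.0 + (-8.0) = 561.5
Financial account = -(561.5 + 58.8 + (-25.2)) = -595.1

-595.1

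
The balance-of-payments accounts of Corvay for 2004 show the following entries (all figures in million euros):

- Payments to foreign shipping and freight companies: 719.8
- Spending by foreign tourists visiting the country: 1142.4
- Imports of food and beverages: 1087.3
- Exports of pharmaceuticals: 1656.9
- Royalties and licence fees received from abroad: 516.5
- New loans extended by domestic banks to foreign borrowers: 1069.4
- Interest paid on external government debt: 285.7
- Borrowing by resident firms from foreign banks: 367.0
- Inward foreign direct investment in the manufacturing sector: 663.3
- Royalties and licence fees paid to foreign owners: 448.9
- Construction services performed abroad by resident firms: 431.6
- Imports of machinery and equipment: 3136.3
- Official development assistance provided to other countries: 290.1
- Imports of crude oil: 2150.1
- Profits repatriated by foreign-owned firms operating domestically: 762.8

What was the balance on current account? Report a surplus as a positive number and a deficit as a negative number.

-5133.6

Goods: -3136.3 + 1656.9 - 1087.3 - 2150.1 = -4716.8
Services: -719.8 + 516.5 - 448.9 + 1142.4 + 431.6 = 921.8
Primary income: -285.7 - 762.8 = -1048.5
Secondary income: -290.1
Current account = (-4716.8) + 921.8 + (-1048.5) + (-290.1) = -5133.6
(Excluded from the current account — financial account: new loans extended by domestic banks to foreign borrowers 1069.4, borrowing by resident firms from foreign banks 367.0, inward foreign direct investment in the manufacturing sector 663.3.)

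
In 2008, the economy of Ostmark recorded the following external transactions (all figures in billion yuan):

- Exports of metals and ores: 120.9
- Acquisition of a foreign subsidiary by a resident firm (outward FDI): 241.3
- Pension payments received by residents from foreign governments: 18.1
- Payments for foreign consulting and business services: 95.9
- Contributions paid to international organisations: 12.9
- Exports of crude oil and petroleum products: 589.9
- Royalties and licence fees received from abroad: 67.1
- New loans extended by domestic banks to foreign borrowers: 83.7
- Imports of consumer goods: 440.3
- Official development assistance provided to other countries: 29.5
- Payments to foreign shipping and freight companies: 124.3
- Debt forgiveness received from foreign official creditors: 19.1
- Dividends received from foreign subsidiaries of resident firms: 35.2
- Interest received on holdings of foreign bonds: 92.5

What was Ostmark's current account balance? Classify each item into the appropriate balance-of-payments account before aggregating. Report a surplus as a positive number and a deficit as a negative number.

220.8

Goods: 120.9 + 589.9 - 440.3 = 270.5
Services: 67.1 - 95.9 - 124.3 = -153.1
Primary income: 92.5 + 35.2 = 127.7
Secondary income: 18.1 - 29.5 - 12.9 = -24.3
Current account = 270.5 + (-153.1) + 127.7 + (-24.3) = 220.8
(Excluded from the current account — financial account: acquisition of a foreign subsidiary by a resident firm (outward FDI) 241.3, new loans extended by domestic banks to foreign borrowers 83.7; capital account: debt forgiveness received from foreign official creditors 19.1.)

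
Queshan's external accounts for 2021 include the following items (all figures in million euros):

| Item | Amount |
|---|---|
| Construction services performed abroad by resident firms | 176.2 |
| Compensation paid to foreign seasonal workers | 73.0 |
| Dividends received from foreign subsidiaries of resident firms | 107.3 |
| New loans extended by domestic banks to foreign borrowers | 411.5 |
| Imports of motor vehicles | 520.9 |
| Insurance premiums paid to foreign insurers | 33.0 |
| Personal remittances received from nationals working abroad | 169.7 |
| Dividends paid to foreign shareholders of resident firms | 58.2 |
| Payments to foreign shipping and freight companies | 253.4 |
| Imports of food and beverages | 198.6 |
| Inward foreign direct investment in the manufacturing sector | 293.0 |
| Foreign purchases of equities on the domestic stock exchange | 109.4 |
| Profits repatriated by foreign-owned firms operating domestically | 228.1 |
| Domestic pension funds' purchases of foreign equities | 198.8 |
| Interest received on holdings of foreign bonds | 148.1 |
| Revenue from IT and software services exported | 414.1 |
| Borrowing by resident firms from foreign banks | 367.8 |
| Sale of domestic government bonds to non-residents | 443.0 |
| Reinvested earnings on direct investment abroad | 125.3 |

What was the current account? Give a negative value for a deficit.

-224.5

Goods: -520.9 - 198.6 = -719.5
Services: 414.1 - 33.0 + 176.2 - 253.4 = 303.9
Primary income: 107.3 + 125.3 - 73.0 - 228.1 + 148.1 - 58.2 = 21.4
Secondary income: 169.7
Current account = (-719.5) + 303.9 + 21.4 + 169.7 = -224.5
(Excluded from the current account — financial account: new loans extended by domestic banks to foreign borrowers 411.5, inward foreign direct investment in the manufacturing sector 293.0, foreign purchases of equities on the domestic stock exchange 109.4, domestic pension funds' purchases of foreign equities 198.8, borrowing by resident firms from foreign banks 367.8, sale of domestic government bonds to non-residents 443.0.)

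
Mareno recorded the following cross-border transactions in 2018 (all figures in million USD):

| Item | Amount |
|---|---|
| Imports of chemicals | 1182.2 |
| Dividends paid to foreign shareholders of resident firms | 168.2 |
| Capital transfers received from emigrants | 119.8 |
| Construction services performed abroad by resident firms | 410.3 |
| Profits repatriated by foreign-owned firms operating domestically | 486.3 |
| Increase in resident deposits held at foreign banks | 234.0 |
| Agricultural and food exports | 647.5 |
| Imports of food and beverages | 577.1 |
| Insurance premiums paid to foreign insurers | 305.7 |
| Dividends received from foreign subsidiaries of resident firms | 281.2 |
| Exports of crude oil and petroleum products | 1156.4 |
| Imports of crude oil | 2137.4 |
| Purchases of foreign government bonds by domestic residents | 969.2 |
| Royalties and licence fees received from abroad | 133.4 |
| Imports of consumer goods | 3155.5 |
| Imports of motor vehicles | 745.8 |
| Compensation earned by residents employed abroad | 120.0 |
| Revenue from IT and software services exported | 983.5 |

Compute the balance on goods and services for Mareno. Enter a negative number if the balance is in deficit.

Goods: 647.5 - 3155.5 - 577.1 - 1182.2 - 2137.4 + 1156.4 - 745.8 = -5994.1
Services: 410.3 + 983.5 - 305.7 + 133.4 = 1221.5
Trade balance = -5994.1 + 1221.5 = -4772.6
(Excluded from the trade balance — primary income: dividends paid to foreign shareholders of resident firms 168.2, profits repatriated by foreign-owned firms operating domestically 486.3, dividends received from foreign subsidiaries of resident firms 281.2, compensation earned by residents employed abroad 120.0; capital account: capital transfers received from emigrants 119.8; financial account: increase in resident deposits held at foreign banks 234.0, purchases of foreign government bonds by domestic residents 969.2.)

-4772.6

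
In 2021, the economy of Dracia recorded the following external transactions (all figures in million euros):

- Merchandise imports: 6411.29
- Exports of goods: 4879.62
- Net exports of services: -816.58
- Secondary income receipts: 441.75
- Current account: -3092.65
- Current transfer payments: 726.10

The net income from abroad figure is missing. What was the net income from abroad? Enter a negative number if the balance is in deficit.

-460.05

Current account = goods balance + services balance + net primary income + net secondary income
Sum of the known components = -2632.60
Net income from abroad = CA - (known components) = -3092.65 - (-2632.60) = -460.05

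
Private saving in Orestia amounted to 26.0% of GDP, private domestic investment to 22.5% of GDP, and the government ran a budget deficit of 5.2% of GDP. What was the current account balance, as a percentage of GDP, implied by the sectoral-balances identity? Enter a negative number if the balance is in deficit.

By the sectoral-balances identity, CA = (S_private - I) + (T - G).
Private balance = 26.0 - 22.5 = 3.5
Government balance (T - G) = -5.2
CA = 3.5 + (-5.2) = -1.7

-1.7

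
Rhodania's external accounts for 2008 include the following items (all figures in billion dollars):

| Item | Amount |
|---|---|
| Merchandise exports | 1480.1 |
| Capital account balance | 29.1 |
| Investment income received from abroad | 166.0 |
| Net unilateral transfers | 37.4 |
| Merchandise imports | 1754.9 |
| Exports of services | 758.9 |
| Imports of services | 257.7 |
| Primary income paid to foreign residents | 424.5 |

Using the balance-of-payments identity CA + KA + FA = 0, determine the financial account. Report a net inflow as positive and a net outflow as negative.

Goods balance = 1480.1 - 1754.9 = -274.8
Services balance = 758.9 - 257.7 = 501.2
Trade balance (goods + services) = -274.8 + 501.2 = 226.4
Net primary income = 166.0 - 424.5 = -258.5
Net secondary income = 37.4
Current account = 226.4 + (-258.5) + 37.4 = 5.3
Financial account = -(5.3 + 29.1) = -34.4

-34.4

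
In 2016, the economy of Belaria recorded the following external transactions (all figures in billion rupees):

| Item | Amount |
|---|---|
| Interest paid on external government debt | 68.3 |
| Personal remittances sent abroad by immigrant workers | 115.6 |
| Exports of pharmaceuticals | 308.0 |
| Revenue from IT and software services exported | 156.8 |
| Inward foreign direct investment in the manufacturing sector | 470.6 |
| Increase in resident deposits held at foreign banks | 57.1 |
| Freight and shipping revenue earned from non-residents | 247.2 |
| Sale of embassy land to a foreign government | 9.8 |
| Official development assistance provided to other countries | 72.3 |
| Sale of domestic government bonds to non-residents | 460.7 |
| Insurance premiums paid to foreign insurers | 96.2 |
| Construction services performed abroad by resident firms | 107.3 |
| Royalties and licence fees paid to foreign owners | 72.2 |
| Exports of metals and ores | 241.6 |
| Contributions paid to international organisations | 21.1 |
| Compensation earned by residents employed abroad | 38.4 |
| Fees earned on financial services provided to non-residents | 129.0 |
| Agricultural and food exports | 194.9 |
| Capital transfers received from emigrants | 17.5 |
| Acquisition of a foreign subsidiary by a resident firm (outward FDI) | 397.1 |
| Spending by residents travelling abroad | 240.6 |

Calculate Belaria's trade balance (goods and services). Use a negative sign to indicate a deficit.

Goods: 241.6 + 308.0 + 194.9 = 744.5
Services: -240.6 + 129.0 + 247.2 - 72.2 + 107.3 - 96.2 + 156.8 = 231.3
Trade balance = 744.5 + 231.3 = 975.8
(Excluded from the trade balance — primary income: interest paid on external government debt 68.3, compensation earned by residents employed abroad 38.4; secondary income: personal remittances sent abroad by immigrant workers 115.6, official development assistance provided to other countries 72.3, contributions paid to international organisations 21.1; financial account: inward foreign direct investment in the manufacturing sector 470.6, increase in resident deposits held at foreign banks 57.1, sale of domestic government bonds to non-residents 460.7, acquisition of a foreign subsidiary by a resident firm (outward FDI) 397.1; capital account: sale of embassy land to a foreign government 9.8, capital transfers received from emigrants 17.5.)

975.8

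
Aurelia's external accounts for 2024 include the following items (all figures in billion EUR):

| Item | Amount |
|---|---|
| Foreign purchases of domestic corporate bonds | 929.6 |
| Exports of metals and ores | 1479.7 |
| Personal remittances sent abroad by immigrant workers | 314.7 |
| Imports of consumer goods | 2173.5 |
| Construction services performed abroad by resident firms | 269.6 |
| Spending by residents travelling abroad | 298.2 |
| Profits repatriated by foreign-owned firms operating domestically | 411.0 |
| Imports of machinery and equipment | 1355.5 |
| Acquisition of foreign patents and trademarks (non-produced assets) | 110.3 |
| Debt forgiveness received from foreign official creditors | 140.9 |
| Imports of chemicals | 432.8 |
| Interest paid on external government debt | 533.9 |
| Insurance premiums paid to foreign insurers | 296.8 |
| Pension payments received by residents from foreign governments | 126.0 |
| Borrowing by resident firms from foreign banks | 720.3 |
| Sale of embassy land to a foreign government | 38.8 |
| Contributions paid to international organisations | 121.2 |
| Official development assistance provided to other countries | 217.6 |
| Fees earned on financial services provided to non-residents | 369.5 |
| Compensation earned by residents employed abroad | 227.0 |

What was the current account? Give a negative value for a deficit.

-3683.4

Goods: -1355.5 - 2173.5 + 1479.7 - 432.8 = -2482.1
Services: 369.5 + 269.6 - 296.8 - 298.2 = 44.1
Primary income: 227.0 - 411.0 - 533.9 = -717.9
Secondary income: -314.7 - 121.2 - 217.6 + 126.0 = -527.5
Current account = (-2482.1) + 44.1 + (-717.9) + (-527.5) = -3683.4
(Excluded from the current account — financial account: foreign purchases of domestic corporate bonds 929.6, borrowing by resident firms from foreign banks 720.3; capital account: acquisition of foreign patents and trademarks (non-produced assets) 110.3, debt forgiveness received from foreign official creditors 140.9, sale of embassy land to a foreign government 38.8.)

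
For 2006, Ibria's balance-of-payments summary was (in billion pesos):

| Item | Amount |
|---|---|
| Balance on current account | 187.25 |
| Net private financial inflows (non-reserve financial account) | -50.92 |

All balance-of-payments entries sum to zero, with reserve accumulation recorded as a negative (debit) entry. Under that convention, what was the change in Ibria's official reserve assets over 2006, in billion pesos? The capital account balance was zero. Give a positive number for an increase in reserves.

136.33

Official reserve transactions balance = -(187.25 + (-50.92)) = -136.33
An accumulation of reserves is recorded as a debit (negative entry), so the change in the stock of reserves is the negative of that balance.
Change in official reserves = -(-136.33) = 136.33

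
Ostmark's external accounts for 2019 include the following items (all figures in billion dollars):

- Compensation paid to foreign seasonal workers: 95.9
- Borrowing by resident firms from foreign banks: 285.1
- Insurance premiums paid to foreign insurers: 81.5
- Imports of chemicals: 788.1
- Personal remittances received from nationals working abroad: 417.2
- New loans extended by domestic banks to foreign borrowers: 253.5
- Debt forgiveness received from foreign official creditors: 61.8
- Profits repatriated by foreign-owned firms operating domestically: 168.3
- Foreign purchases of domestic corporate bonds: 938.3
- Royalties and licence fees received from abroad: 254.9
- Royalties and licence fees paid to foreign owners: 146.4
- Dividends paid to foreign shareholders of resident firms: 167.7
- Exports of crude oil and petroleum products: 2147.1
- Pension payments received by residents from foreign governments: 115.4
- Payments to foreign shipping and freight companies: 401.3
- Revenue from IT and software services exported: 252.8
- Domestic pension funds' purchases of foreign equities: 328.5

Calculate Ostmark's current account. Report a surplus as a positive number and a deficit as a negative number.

Goods: -788.1 + 2147.1 = 1359.0
Services: -81.5 - 146.4 + 254.9 + 252.8 - 401.3 = -121.5
Primary income: -95.9 - 167.7 - 168.3 = -431.9
Secondary income: 417.2 + 115.4 = 532.6
Current account = 1359.0 + (-121.5) + (-431.9) + 532.6 = 1338.2
(Excluded from the current account — financial account: borrowing by resident firms from foreign banks 285.1, new loans extended by domestic banks to foreign borrowers 253.5, foreign purchases of domestic corporate bonds 938.3, domestic pension funds' purchases of foreign equities 328.5; capital account: debt forgiveness received from foreign official creditors 61.8.)

1338.2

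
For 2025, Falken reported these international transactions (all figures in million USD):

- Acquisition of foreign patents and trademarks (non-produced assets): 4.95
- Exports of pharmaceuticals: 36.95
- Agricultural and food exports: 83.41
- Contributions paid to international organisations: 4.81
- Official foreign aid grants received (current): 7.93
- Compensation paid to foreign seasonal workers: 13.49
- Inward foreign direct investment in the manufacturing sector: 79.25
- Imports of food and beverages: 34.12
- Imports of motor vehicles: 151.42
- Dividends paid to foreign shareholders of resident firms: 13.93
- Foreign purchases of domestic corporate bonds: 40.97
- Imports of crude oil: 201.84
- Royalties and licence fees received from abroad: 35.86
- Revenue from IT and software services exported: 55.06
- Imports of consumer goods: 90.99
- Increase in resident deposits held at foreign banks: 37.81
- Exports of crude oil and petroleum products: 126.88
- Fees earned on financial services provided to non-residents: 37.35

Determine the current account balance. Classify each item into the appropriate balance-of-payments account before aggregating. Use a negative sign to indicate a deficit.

-127.16

Goods: 126.88 - 201.84 + 36.95 - 90.99 - 34.12 - 151.42 + 83.41 = -231.13
Services: 37.35 + 55.06 + 35.86 = 128.27
Primary income: -13.49 - 13.93 = -27.42
Secondary income: -4.81 + 7.93 = 3.12
Current account = (-231.13) + 128.27 + (-27.42) + 3.12 = -127.16
(Excluded from the current account — capital account: acquisition of foreign patents and trademarks (non-produced assets) 4.95; financial account: inward foreign direct investment in the manufacturing sector 79.25, foreign purchases of domestic corporate bonds 40.97, increase in resident deposits held at foreign banks 37.81.)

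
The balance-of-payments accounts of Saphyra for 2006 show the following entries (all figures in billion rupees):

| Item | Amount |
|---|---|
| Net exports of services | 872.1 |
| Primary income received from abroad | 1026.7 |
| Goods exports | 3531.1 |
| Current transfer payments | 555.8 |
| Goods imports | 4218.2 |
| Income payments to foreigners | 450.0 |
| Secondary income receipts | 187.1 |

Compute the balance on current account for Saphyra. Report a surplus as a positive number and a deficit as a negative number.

393.0

Goods balance = 3531.1 - 4218.2 = -687.1
Services balance = 872.1
Trade balance (goods + services) = -687.1 + 872.1 = 185.0
Net primary income = 1026.7 - 450.0 = 576.7
Net secondary income = 187.1 - 555.8 = -368.7
Current account = 185.0 + 576.7 + (-368.7) = 393.0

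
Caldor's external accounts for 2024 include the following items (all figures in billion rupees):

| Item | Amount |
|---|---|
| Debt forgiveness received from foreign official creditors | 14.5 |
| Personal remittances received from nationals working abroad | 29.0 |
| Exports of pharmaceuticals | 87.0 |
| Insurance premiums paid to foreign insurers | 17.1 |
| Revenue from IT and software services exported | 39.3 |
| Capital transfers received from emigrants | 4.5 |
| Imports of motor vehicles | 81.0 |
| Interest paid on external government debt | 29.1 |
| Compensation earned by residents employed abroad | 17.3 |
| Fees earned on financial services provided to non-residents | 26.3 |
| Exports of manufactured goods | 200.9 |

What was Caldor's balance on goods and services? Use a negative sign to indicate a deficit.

Goods: -81.0 + 87.0 + 200.9 = 206.9
Services: 39.3 + 26.3 - 17.1 = 48.5
Trade balance = 206.9 + 48.5 = 255.4
(Excluded from the trade balance — capital account: debt forgiveness received from foreign official creditors 14.5, capital transfers received from emigrants 4.5; secondary income: personal remittances received from nationals working abroad 29.0; primary income: interest paid on external government debt 29.1, compensation earned by residents employed abroad 17.3.)

255.4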